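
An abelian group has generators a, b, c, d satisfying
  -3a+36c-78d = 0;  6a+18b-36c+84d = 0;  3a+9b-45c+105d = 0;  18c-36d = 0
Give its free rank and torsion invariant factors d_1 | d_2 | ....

rank_ℚ(R)=4; free=4−4=0
SNF(R) diag = [3, 9, 18, 18] → torsion [3, 9, 18, 18]

Answer: M ≅ ℤ/3 ⊕ ℤ/9 ⊕ ℤ/18 ⊕ ℤ/18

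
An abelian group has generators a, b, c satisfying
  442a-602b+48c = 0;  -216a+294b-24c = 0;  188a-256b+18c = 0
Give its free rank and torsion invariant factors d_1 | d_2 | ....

rank_ℚ(R)=3; free=3−3=0
SNF(R) diag = [2, 6, 18] → torsion [2, 6, 18]

Answer: M ≅ ℤ/2 ⊕ ℤ/6 ⊕ ℤ/18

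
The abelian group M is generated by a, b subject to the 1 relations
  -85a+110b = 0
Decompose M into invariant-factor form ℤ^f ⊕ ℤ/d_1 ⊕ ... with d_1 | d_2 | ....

rank_ℚ(R)=1; free=2−1=1
SNF(R) diag = [5] → torsion [5]

Answer: M ≅ ℤ^1 ⊕ ℤ/5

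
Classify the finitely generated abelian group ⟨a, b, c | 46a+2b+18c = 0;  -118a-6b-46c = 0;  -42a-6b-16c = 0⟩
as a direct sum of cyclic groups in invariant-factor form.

rank_ℚ(R)=3; free=3−3=0
SNF(R) diag = [2, 2, 4] → torsion [2, 2, 4]

Answer: M ≅ ℤ/2 ⊕ ℤ/2 ⊕ ℤ/4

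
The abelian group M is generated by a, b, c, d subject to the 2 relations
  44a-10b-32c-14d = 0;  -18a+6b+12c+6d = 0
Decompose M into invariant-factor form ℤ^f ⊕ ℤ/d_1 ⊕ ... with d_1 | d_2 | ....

rank_ℚ(R)=2; free=4−2=2
SNF(R) diag = [2, 6] → torsion [2, 6]

Answer: M ≅ ℤ^2 ⊕ ℤ/2 ⊕ ℤ/6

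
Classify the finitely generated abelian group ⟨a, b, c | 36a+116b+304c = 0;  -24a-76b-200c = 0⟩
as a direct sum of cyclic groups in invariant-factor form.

rank_ℚ(R)=2; free=3−2=1
SNF(R) diag = [4, 12] → torsion [4, 12]

Answer: M ≅ ℤ^1 ⊕ ℤ/4 ⊕ ℤ/12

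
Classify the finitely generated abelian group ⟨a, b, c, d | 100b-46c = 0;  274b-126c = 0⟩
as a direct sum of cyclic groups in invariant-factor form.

Answer: M ≅ ℤ^2 ⊕ ℤ/2 ⊕ ℤ/2

Derivation:
rank_ℚ(R)=2; free=4−2=2
SNF(R) diag = [2, 2] → torsion [2, 2]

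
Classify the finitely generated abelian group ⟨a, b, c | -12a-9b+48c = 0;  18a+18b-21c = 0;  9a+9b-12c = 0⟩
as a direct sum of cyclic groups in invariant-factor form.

Answer: M ≅ ℤ/3 ⊕ ℤ/3 ⊕ ℤ/9

Derivation:
rank_ℚ(R)=3; free=3−3=0
SNF(R) diag = [3, 3, 9] → torsion [3, 3, 9]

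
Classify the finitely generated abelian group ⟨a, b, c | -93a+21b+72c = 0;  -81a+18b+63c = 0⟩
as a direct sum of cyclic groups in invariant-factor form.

Answer: M ≅ ℤ^1 ⊕ ℤ/3 ⊕ ℤ/9

Derivation:
rank_ℚ(R)=2; free=3−2=1
SNF(R) diag = [3, 9] → torsion [3, 9]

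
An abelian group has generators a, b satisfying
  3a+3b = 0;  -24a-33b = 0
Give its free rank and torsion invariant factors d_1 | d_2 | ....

rank_ℚ(R)=2; free=2−2=0
SNF(R) diag = [3, 9] → torsion [3, 9]

Answer: M ≅ ℤ/3 ⊕ ℤ/9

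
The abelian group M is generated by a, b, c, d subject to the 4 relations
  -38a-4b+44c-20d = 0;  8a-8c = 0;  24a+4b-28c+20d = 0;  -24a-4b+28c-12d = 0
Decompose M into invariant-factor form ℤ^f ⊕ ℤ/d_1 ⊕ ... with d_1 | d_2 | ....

rank_ℚ(R)=4; free=4−4=0
SNF(R) diag = [2, 4, 8, 8] → torsion [2, 4, 8, 8]

Answer: M ≅ ℤ/2 ⊕ ℤ/4 ⊕ ℤ/8 ⊕ ℤ/8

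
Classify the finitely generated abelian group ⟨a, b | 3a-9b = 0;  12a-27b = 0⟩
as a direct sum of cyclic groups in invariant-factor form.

rank_ℚ(R)=2; free=2−2=0
SNF(R) diag = [3, 9] → torsion [3, 9]

Answer: M ≅ ℤ/3 ⊕ ℤ/9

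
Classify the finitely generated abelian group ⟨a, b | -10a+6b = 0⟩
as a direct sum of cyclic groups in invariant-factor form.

Answer: M ≅ ℤ^1 ⊕ ℤ/2

Derivation:
rank_ℚ(R)=1; free=2−1=1
SNF(R) diag = [2] → torsion [2]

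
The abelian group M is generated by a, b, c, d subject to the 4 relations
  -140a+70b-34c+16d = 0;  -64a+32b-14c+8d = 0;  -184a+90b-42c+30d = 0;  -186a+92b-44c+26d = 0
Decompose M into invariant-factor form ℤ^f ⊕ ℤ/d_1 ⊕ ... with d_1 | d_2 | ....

Answer: M ≅ ℤ/2 ⊕ ℤ/2 ⊕ ℤ/6 ⊕ ℤ/6

Derivation:
rank_ℚ(R)=4; free=4−4=0
SNF(R) diag = [2, 2, 6, 6] → torsion [2, 2, 6, 6]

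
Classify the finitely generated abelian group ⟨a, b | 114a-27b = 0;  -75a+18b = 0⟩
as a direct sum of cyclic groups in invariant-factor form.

rank_ℚ(R)=2; free=2−2=0
SNF(R) diag = [3, 9] → torsion [3, 9]

Answer: M ≅ ℤ/3 ⊕ ℤ/9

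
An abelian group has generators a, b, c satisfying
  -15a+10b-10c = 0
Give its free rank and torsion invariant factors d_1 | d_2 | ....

rank_ℚ(R)=1; free=3−1=2
SNF(R) diag = [5] → torsion [5]

Answer: M ≅ ℤ^2 ⊕ ℤ/5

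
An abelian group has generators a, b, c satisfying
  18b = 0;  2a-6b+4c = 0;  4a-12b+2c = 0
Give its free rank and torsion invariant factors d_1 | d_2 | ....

rank_ℚ(R)=3; free=3−3=0
SNF(R) diag = [2, 6, 18] → torsion [2, 6, 18]

Answer: M ≅ ℤ/2 ⊕ ℤ/6 ⊕ ℤ/18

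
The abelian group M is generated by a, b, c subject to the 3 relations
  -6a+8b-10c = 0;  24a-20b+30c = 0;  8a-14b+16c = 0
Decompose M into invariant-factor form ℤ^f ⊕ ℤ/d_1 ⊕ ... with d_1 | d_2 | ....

rank_ℚ(R)=3; free=3−3=0
SNF(R) diag = [2, 2, 2] → torsion [2, 2, 2]

Answer: M ≅ ℤ/2 ⊕ ℤ/2 ⊕ ℤ/2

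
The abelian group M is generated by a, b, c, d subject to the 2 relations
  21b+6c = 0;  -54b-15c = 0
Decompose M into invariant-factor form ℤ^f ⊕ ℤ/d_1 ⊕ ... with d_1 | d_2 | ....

rank_ℚ(R)=2; free=4−2=2
SNF(R) diag = [3, 3] → torsion [3, 3]

Answer: M ≅ ℤ^2 ⊕ ℤ/3 ⊕ ℤ/3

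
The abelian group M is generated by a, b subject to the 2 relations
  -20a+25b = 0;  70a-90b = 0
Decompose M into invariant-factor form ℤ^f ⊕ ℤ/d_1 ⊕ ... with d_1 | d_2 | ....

Answer: M ≅ ℤ/5 ⊕ ℤ/10

Derivation:
rank_ℚ(R)=2; free=2−2=0
SNF(R) diag = [5, 10] → torsion [5, 10]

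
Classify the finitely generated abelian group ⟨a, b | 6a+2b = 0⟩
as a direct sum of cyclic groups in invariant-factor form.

rank_ℚ(R)=1; free=2−1=1
SNF(R) diag = [2] → torsion [2]

Answer: M ≅ ℤ^1 ⊕ ℤ/2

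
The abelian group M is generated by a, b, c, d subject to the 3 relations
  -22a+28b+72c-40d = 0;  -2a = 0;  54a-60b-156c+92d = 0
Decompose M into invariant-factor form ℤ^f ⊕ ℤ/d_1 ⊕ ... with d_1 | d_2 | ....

Answer: M ≅ ℤ^1 ⊕ ℤ/2 ⊕ ℤ/4 ⊕ ℤ/4

Derivation:
rank_ℚ(R)=3; free=4−3=1
SNF(R) diag = [2, 4, 4] → torsion [2, 4, 4]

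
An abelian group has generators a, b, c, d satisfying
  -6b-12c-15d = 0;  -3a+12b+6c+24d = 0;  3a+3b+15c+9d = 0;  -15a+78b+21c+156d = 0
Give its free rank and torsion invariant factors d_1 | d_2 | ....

Answer: M ≅ ℤ/3 ⊕ ℤ/3 ⊕ ℤ/9 ⊕ ℤ/27

Derivation:
rank_ℚ(R)=4; free=4−4=0
SNF(R) diag = [3, 3, 9, 27] → torsion [3, 3, 9, 27]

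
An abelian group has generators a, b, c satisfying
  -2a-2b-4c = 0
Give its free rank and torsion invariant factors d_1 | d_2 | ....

Answer: M ≅ ℤ^2 ⊕ ℤ/2

Derivation:
rank_ℚ(R)=1; free=3−1=2
SNF(R) diag = [2] → torsion [2]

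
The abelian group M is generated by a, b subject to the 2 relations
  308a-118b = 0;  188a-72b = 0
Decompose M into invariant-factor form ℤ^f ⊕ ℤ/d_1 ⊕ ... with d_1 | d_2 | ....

rank_ℚ(R)=2; free=2−2=0
SNF(R) diag = [2, 4] → torsion [2, 4]

Answer: M ≅ ℤ/2 ⊕ ℤ/4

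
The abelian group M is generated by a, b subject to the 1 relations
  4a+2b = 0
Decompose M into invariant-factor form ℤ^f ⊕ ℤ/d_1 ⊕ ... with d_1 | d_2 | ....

Answer: M ≅ ℤ^1 ⊕ ℤ/2

Derivation:
rank_ℚ(R)=1; free=2−1=1
SNF(R) diag = [2] → torsion [2]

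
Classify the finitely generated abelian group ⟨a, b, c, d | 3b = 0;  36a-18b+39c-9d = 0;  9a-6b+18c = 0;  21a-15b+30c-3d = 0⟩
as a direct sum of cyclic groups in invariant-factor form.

Answer: M ≅ ℤ/3 ⊕ ℤ/3 ⊕ ℤ/3 ⊕ ℤ/9

Derivation:
rank_ℚ(R)=4; free=4−4=0
SNF(R) diag = [3, 3, 3, 9] → torsion [3, 3, 3, 9]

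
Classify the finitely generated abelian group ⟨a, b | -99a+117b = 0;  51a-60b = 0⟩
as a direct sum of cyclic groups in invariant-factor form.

rank_ℚ(R)=2; free=2−2=0
SNF(R) diag = [3, 9] → torsion [3, 9]

Answer: M ≅ ℤ/3 ⊕ ℤ/9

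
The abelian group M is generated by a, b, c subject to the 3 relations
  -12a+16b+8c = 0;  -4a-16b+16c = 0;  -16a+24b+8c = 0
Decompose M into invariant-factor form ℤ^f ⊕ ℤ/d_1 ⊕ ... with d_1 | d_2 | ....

Answer: M ≅ ℤ/4 ⊕ ℤ/8 ⊕ ℤ/8

Derivation:
rank_ℚ(R)=3; free=3−3=0
SNF(R) diag = [4, 8, 8] → torsion [4, 8, 8]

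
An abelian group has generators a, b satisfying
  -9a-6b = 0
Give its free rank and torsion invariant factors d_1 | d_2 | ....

Answer: M ≅ ℤ^1 ⊕ ℤ/3

Derivation:
rank_ℚ(R)=1; free=2−1=1
SNF(R) diag = [3] → torsion [3]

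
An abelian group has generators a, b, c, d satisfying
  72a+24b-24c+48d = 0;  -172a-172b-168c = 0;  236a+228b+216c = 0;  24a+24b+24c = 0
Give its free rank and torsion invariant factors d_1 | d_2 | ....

rank_ℚ(R)=4; free=4−4=0
SNF(R) diag = [4, 8, 24, 48] → torsion [4, 8, 24, 48]

Answer: M ≅ ℤ/4 ⊕ ℤ/8 ⊕ ℤ/24 ⊕ ℤ/48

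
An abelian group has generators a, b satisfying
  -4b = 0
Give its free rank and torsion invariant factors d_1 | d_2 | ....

Answer: M ≅ ℤ^1 ⊕ ℤ/4

Derivation:
rank_ℚ(R)=1; free=2−1=1
SNF(R) diag = [4] → torsion [4]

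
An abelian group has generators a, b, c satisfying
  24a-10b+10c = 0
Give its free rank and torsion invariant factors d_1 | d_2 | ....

rank_ℚ(R)=1; free=3−1=2
SNF(R) diag = [2] → torsion [2]

Answer: M ≅ ℤ^2 ⊕ ℤ/2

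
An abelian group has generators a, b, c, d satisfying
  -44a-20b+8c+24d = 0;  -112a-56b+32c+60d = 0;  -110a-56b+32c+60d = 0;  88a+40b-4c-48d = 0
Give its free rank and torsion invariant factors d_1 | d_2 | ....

Answer: M ≅ ℤ/2 ⊕ ℤ/4 ⊕ ℤ/12 ⊕ ℤ/36

Derivation:
rank_ℚ(R)=4; free=4−4=0
SNF(R) diag = [2, 4, 12, 36] → torsion [2, 4, 12, 36]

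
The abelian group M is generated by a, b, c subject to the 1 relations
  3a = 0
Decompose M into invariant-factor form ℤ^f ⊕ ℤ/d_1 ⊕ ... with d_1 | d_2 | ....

rank_ℚ(R)=1; free=3−1=2
SNF(R) diag = [3] → torsion [3]

Answer: M ≅ ℤ^2 ⊕ ℤ/3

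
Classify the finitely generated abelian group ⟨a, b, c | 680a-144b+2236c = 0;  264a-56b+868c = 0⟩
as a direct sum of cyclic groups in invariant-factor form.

rank_ℚ(R)=2; free=3−2=1
SNF(R) diag = [4, 8] → torsion [4, 8]

Answer: M ≅ ℤ^1 ⊕ ℤ/4 ⊕ ℤ/8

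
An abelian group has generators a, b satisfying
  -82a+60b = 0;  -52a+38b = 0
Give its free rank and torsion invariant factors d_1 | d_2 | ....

Answer: M ≅ ℤ/2 ⊕ ℤ/2

Derivation:
rank_ℚ(R)=2; free=2−2=0
SNF(R) diag = [2, 2] → torsion [2, 2]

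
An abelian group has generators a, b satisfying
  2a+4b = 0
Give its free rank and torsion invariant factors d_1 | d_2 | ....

Answer: M ≅ ℤ^1 ⊕ ℤ/2

Derivation:
rank_ℚ(R)=1; free=2−1=1
SNF(R) diag = [2] → torsion [2]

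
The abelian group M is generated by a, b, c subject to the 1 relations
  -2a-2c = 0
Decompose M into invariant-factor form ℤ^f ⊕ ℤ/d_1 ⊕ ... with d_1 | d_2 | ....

rank_ℚ(R)=1; free=3−1=2
SNF(R) diag = [2] → torsion [2]

Answer: M ≅ ℤ^2 ⊕ ℤ/2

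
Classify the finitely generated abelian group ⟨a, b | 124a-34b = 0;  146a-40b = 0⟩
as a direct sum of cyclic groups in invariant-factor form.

rank_ℚ(R)=2; free=2−2=0
SNF(R) diag = [2, 2] → torsion [2, 2]

Answer: M ≅ ℤ/2 ⊕ ℤ/2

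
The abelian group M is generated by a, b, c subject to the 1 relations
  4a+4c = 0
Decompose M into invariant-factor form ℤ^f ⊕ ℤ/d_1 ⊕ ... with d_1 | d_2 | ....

Answer: M ≅ ℤ^2 ⊕ ℤ/4

Derivation:
rank_ℚ(R)=1; free=3−1=2
SNF(R) diag = [4] → torsion [4]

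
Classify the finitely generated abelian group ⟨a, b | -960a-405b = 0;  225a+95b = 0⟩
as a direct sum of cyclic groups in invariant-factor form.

rank_ℚ(R)=2; free=2−2=0
SNF(R) diag = [5, 15] → torsion [5, 15]

Answer: M ≅ ℤ/5 ⊕ ℤ/15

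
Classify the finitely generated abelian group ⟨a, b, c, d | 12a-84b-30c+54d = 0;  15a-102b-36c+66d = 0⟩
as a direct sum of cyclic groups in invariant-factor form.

rank_ℚ(R)=2; free=4−2=2
SNF(R) diag = [3, 6] → torsion [3, 6]

Answer: M ≅ ℤ^2 ⊕ ℤ/3 ⊕ ℤ/6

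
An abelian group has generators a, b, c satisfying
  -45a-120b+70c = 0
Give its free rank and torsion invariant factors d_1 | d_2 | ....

rank_ℚ(R)=1; free=3−1=2
SNF(R) diag = [5] → torsion [5]

Answer: M ≅ ℤ^2 ⊕ ℤ/5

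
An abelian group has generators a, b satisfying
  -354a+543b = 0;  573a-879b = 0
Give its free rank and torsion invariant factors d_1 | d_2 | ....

Answer: M ≅ ℤ/3 ⊕ ℤ/9

Derivation:
rank_ℚ(R)=2; free=2−2=0
SNF(R) diag = [3, 9] → torsion [3, 9]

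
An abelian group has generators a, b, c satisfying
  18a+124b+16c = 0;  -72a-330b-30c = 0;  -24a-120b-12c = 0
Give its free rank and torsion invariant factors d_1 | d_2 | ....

rank_ℚ(R)=3; free=3−3=0
SNF(R) diag = [2, 6, 12] → torsion [2, 6, 12]

Answer: M ≅ ℤ/2 ⊕ ℤ/6 ⊕ ℤ/12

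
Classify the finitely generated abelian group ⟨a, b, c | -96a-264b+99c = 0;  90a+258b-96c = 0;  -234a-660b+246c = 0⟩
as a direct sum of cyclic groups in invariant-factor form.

rank_ℚ(R)=3; free=3−3=0
SNF(R) diag = [3, 6, 18] → torsion [3, 6, 18]

Answer: M ≅ ℤ/3 ⊕ ℤ/6 ⊕ ℤ/18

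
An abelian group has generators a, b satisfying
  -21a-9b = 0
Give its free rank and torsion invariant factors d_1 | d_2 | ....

rank_ℚ(R)=1; free=2−1=1
SNF(R) diag = [3] → torsion [3]

Answer: M ≅ ℤ^1 ⊕ ℤ/3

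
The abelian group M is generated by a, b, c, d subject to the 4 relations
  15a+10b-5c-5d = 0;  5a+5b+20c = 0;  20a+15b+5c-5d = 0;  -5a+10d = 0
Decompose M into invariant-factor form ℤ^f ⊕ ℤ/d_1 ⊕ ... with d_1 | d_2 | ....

rank_ℚ(R)=4; free=4−4=0
SNF(R) diag = [5, 5, 5, 10] → torsion [5, 5, 5, 10]

Answer: M ≅ ℤ/5 ⊕ ℤ/5 ⊕ ℤ/5 ⊕ ℤ/10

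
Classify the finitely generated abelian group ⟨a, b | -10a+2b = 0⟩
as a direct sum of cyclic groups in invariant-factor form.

Answer: M ≅ ℤ^1 ⊕ ℤ/2

Derivation:
rank_ℚ(R)=1; free=2−1=1
SNF(R) diag = [2] → torsion [2]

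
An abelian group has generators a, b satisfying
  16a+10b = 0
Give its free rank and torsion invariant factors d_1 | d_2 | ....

rank_ℚ(R)=1; free=2−1=1
SNF(R) diag = [2] → torsion [2]

Answer: M ≅ ℤ^1 ⊕ ℤ/2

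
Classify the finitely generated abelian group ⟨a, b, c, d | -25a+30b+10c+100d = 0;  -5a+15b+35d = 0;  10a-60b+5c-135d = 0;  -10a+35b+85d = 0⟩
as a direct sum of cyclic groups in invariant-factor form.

rank_ℚ(R)=4; free=4−4=0
SNF(R) diag = [5, 5, 5, 10] → torsion [5, 5, 5, 10]

Answer: M ≅ ℤ/5 ⊕ ℤ/5 ⊕ ℤ/5 ⊕ ℤ/10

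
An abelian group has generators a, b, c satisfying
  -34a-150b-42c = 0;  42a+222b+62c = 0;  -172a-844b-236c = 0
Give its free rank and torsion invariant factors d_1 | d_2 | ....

Answer: M ≅ ℤ/2 ⊕ ℤ/4 ⊕ ℤ/8

Derivation:
rank_ℚ(R)=3; free=3−3=0
SNF(R) diag = [2, 4, 8] → torsion [2, 4, 8]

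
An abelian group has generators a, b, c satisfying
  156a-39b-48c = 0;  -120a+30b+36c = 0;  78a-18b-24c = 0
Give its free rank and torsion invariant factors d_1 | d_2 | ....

Answer: M ≅ ℤ/3 ⊕ ℤ/6 ⊕ ℤ/12

Derivation:
rank_ℚ(R)=3; free=3−3=0
SNF(R) diag = [3, 6, 12] → torsion [3, 6, 12]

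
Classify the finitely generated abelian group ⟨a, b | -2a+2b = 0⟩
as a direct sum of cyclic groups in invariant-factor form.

rank_ℚ(R)=1; free=2−1=1
SNF(R) diag = [2] → torsion [2]

Answer: M ≅ ℤ^1 ⊕ ℤ/2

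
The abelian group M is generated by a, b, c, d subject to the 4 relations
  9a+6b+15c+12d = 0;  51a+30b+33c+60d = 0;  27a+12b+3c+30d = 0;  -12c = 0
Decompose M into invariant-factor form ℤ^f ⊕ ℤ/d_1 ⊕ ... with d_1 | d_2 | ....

Answer: M ≅ ℤ/3 ⊕ ℤ/6 ⊕ ℤ/12 ⊕ ℤ/12

Derivation:
rank_ℚ(R)=4; free=4−4=0
SNF(R) diag = [3, 6, 12, 12] → torsion [3, 6, 12, 12]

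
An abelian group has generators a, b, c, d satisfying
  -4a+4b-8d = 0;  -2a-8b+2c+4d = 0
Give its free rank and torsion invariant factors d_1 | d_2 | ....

Answer: M ≅ ℤ^2 ⊕ ℤ/2 ⊕ ℤ/4

Derivation:
rank_ℚ(R)=2; free=4−2=2
SNF(R) diag = [2, 4] → torsion [2, 4]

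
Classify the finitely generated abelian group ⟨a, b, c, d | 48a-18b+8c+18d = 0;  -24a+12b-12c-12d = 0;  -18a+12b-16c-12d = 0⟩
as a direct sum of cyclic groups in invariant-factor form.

Answer: M ≅ ℤ^1 ⊕ ℤ/2 ⊕ ℤ/6 ⊕ ℤ/12

Derivation:
rank_ℚ(R)=3; free=4−3=1
SNF(R) diag = [2, 6, 12] → torsion [2, 6, 12]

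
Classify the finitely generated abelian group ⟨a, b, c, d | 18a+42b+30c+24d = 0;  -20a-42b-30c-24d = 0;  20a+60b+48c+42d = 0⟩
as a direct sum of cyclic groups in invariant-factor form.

Answer: M ≅ ℤ^1 ⊕ ℤ/2 ⊕ ℤ/6 ⊕ ℤ/18

Derivation:
rank_ℚ(R)=3; free=4−3=1
SNF(R) diag = [2, 6, 18] → torsion [2, 6, 18]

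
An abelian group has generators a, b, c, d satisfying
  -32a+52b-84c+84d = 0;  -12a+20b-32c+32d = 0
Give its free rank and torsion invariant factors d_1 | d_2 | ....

rank_ℚ(R)=2; free=4−2=2
SNF(R) diag = [4, 4] → torsion [4, 4]

Answer: M ≅ ℤ^2 ⊕ ℤ/4 ⊕ ℤ/4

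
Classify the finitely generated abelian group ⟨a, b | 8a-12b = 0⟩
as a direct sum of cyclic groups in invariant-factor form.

rank_ℚ(R)=1; free=2−1=1
SNF(R) diag = [4] → torsion [4]

Answer: M ≅ ℤ^1 ⊕ ℤ/4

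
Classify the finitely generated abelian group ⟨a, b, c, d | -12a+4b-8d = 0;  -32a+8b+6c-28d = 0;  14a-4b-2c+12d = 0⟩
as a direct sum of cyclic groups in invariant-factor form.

rank_ℚ(R)=3; free=4−3=1
SNF(R) diag = [2, 2, 4] → torsion [2, 2, 4]

Answer: M ≅ ℤ^1 ⊕ ℤ/2 ⊕ ℤ/2 ⊕ ℤ/4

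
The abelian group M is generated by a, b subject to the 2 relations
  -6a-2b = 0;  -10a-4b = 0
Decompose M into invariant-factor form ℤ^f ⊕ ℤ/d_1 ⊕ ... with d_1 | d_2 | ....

rank_ℚ(R)=2; free=2−2=0
SNF(R) diag = [2, 2] → torsion [2, 2]

Answer: M ≅ ℤ/2 ⊕ ℤ/2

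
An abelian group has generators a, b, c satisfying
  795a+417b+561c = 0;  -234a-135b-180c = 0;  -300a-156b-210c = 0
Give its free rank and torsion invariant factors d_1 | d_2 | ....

Answer: M ≅ ℤ/3 ⊕ ℤ/9 ⊕ ℤ/18

Derivation:
rank_ℚ(R)=3; free=3−3=0
SNF(R) diag = [3, 9, 18] → torsion [3, 9, 18]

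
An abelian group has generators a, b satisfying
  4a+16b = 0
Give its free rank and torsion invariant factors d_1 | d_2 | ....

rank_ℚ(R)=1; free=2−1=1
SNF(R) diag = [4] → torsion [4]

Answer: M ≅ ℤ^1 ⊕ ℤ/4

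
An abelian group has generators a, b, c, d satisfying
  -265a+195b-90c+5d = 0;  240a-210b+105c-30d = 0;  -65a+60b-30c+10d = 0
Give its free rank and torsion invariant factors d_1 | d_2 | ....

Answer: M ≅ ℤ^1 ⊕ ℤ/5 ⊕ ℤ/15 ⊕ ℤ/15

Derivation:
rank_ℚ(R)=3; free=4−3=1
SNF(R) diag = [5, 15, 15] → torsion [5, 15, 15]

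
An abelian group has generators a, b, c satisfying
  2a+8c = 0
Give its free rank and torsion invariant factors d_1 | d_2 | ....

rank_ℚ(R)=1; free=3−1=2
SNF(R) diag = [2] → torsion [2]

Answer: M ≅ ℤ^2 ⊕ ℤ/2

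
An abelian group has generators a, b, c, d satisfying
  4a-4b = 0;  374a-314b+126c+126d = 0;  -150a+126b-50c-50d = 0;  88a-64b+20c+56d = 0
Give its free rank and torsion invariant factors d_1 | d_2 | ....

rank_ℚ(R)=4; free=4−4=0
SNF(R) diag = [2, 4, 12, 36] → torsion [2, 4, 12, 36]

Answer: M ≅ ℤ/2 ⊕ ℤ/4 ⊕ ℤ/12 ⊕ ℤ/36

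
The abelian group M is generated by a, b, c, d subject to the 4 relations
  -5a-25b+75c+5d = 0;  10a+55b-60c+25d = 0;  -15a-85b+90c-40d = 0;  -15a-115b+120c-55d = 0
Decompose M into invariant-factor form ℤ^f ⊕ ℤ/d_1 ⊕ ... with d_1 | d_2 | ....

Answer: M ≅ ℤ/5 ⊕ ℤ/5 ⊕ ℤ/15 ⊕ ℤ/15

Derivation:
rank_ℚ(R)=4; free=4−4=0
SNF(R) diag = [5, 5, 15, 15] → torsion [5, 5, 15, 15]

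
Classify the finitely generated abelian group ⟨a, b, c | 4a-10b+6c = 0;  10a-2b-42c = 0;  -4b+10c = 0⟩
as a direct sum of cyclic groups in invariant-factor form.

Answer: M ≅ ℤ/2 ⊕ ℤ/2 ⊕ ℤ/2

Derivation:
rank_ℚ(R)=3; free=3−3=0
SNF(R) diag = [2, 2, 2] → torsion [2, 2, 2]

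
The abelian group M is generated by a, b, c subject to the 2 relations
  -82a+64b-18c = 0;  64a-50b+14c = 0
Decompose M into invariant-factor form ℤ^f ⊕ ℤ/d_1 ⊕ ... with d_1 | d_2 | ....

rank_ℚ(R)=2; free=3−2=1
SNF(R) diag = [2, 2] → torsion [2, 2]

Answer: M ≅ ℤ^1 ⊕ ℤ/2 ⊕ ℤ/2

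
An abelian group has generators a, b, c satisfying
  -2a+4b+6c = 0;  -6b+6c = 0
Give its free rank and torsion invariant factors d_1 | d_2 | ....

Answer: M ≅ ℤ^1 ⊕ ℤ/2 ⊕ ℤ/6

Derivation:
rank_ℚ(R)=2; free=3−2=1
SNF(R) diag = [2, 6] → torsion [2, 6]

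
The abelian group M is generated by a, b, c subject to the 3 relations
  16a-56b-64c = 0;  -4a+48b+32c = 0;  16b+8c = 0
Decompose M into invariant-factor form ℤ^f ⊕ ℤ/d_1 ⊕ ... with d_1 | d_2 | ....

Answer: M ≅ ℤ/4 ⊕ ℤ/8 ⊕ ℤ/8

Derivation:
rank_ℚ(R)=3; free=3−3=0
SNF(R) diag = [4, 8, 8] → torsion [4, 8, 8]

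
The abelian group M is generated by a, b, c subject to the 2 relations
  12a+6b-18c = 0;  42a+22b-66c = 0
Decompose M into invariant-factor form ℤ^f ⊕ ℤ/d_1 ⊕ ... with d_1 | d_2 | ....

Answer: M ≅ ℤ^1 ⊕ ℤ/2 ⊕ ℤ/6

Derivation:
rank_ℚ(R)=2; free=3−2=1
SNF(R) diag = [2, 6] → torsion [2, 6]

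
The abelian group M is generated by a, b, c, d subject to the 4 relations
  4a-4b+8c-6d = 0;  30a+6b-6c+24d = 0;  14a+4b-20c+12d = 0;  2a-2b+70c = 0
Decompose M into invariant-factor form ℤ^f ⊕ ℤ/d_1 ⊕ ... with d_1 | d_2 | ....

rank_ℚ(R)=4; free=4−4=0
SNF(R) diag = [2, 6, 18, 36] → torsion [2, 6, 18, 36]

Answer: M ≅ ℤ/2 ⊕ ℤ/6 ⊕ ℤ/18 ⊕ ℤ/36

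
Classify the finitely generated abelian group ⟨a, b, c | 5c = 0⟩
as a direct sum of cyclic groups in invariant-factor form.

Answer: M ≅ ℤ^2 ⊕ ℤ/5

Derivation:
rank_ℚ(R)=1; free=3−1=2
SNF(R) diag = [5] → torsion [5]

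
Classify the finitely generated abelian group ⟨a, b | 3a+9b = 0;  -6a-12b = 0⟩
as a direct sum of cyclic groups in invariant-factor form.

Answer: M ≅ ℤ/3 ⊕ ℤ/6

Derivation:
rank_ℚ(R)=2; free=2−2=0
SNF(R) diag = [3, 6] → torsion [3, 6]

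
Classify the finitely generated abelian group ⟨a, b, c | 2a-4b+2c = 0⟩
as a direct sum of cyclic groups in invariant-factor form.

Answer: M ≅ ℤ^2 ⊕ ℤ/2

Derivation:
rank_ℚ(R)=1; free=3−1=2
SNF(R) diag = [2] → torsion [2]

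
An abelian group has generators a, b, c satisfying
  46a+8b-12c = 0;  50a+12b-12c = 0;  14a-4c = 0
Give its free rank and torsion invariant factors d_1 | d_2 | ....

Answer: M ≅ ℤ/2 ⊕ ℤ/4 ⊕ ℤ/8

Derivation:
rank_ℚ(R)=3; free=3−3=0
SNF(R) diag = [2, 4, 8] → torsion [2, 4, 8]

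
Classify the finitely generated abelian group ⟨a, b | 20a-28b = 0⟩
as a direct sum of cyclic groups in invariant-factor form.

rank_ℚ(R)=1; free=2−1=1
SNF(R) diag = [4] → torsion [4]

Answer: M ≅ ℤ^1 ⊕ ℤ/4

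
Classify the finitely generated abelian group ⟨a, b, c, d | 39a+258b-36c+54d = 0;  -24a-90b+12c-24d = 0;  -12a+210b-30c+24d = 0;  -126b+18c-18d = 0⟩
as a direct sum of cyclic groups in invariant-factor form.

rank_ℚ(R)=4; free=4−4=0
SNF(R) diag = [3, 6, 6, 18] → torsion [3, 6, 6, 18]

Answer: M ≅ ℤ/3 ⊕ ℤ/6 ⊕ ℤ/6 ⊕ ℤ/18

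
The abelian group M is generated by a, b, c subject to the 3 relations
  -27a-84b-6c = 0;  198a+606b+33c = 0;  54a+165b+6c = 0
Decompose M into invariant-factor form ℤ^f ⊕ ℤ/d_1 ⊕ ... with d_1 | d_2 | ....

Answer: M ≅ ℤ/3 ⊕ ℤ/9 ⊕ ℤ/27

Derivation:
rank_ℚ(R)=3; free=3−3=0
SNF(R) diag = [3, 9, 27] → torsion [3, 9, 27]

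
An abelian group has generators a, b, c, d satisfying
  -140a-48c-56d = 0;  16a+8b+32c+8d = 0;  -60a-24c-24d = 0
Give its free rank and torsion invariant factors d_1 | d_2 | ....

rank_ℚ(R)=3; free=4−3=1
SNF(R) diag = [4, 8, 24] → torsion [4, 8, 24]

Answer: M ≅ ℤ^1 ⊕ ℤ/4 ⊕ ℤ/8 ⊕ ℤ/24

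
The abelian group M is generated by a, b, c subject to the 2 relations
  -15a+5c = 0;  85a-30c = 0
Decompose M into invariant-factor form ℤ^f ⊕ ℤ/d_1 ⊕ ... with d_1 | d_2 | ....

rank_ℚ(R)=2; free=3−2=1
SNF(R) diag = [5, 5] → torsion [5, 5]

Answer: M ≅ ℤ^1 ⊕ ℤ/5 ⊕ ℤ/5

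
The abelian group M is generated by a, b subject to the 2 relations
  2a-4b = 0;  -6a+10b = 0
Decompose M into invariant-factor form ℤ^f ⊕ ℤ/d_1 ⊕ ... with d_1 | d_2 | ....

rank_ℚ(R)=2; free=2−2=0
SNF(R) diag = [2, 2] → torsion [2, 2]

Answer: M ≅ ℤ/2 ⊕ ℤ/2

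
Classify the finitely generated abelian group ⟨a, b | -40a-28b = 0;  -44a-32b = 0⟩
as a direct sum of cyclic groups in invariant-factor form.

Answer: M ≅ ℤ/4 ⊕ ℤ/12

Derivation:
rank_ℚ(R)=2; free=2−2=0
SNF(R) diag = [4, 12] → torsion [4, 12]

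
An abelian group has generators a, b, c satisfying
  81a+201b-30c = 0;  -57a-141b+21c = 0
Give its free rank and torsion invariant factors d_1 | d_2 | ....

rank_ℚ(R)=2; free=3−2=1
SNF(R) diag = [3, 3] → torsion [3, 3]

Answer: M ≅ ℤ^1 ⊕ ℤ/3 ⊕ ℤ/3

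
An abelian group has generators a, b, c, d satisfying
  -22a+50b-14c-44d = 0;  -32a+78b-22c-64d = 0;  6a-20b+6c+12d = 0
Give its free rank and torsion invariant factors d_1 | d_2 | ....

rank_ℚ(R)=3; free=4−3=1
SNF(R) diag = [2, 2, 6] → torsion [2, 2, 6]

Answer: M ≅ ℤ^1 ⊕ ℤ/2 ⊕ ℤ/2 ⊕ ℤ/6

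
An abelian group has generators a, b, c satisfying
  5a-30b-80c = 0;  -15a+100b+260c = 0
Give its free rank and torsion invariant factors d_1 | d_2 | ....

rank_ℚ(R)=2; free=3−2=1
SNF(R) diag = [5, 10] → torsion [5, 10]

Answer: M ≅ ℤ^1 ⊕ ℤ/5 ⊕ ℤ/10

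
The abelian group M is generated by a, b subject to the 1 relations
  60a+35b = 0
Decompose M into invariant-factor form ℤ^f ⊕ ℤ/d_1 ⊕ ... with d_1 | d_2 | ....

Answer: M ≅ ℤ^1 ⊕ ℤ/5

Derivation:
rank_ℚ(R)=1; free=2−1=1
SNF(R) diag = [5] → torsion [5]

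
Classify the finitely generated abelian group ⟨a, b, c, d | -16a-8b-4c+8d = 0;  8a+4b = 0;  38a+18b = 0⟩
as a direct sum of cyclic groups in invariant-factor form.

Answer: M ≅ ℤ^1 ⊕ ℤ/2 ⊕ ℤ/4 ⊕ ℤ/4

Derivation:
rank_ℚ(R)=3; free=4−3=1
SNF(R) diag = [2, 4, 4] → torsion [2, 4, 4]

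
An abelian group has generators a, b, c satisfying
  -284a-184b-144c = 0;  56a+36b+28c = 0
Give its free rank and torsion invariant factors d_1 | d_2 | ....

Answer: M ≅ ℤ^1 ⊕ ℤ/4 ⊕ ℤ/4

Derivation:
rank_ℚ(R)=2; free=3−2=1
SNF(R) diag = [4, 4] → torsion [4, 4]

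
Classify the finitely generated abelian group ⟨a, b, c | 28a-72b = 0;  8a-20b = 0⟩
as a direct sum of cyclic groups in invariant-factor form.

Answer: M ≅ ℤ^1 ⊕ ℤ/4 ⊕ ℤ/4

Derivation:
rank_ℚ(R)=2; free=3−2=1
SNF(R) diag = [4, 4] → torsion [4, 4]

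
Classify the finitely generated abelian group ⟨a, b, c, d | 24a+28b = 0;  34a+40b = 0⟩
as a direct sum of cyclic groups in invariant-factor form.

Answer: M ≅ ℤ^2 ⊕ ℤ/2 ⊕ ℤ/4

Derivation:
rank_ℚ(R)=2; free=4−2=2
SNF(R) diag = [2, 4] → torsion [2, 4]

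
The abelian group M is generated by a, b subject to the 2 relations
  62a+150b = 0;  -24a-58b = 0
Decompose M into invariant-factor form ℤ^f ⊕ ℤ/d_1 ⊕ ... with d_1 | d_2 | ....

rank_ℚ(R)=2; free=2−2=0
SNF(R) diag = [2, 2] → torsion [2, 2]

Answer: M ≅ ℤ/2 ⊕ ℤ/2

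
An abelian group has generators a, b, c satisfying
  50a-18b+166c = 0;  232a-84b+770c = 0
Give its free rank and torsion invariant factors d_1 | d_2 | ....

Answer: M ≅ ℤ^1 ⊕ ℤ/2 ⊕ ℤ/6

Derivation:
rank_ℚ(R)=2; free=3−2=1
SNF(R) diag = [2, 6] → torsion [2, 6]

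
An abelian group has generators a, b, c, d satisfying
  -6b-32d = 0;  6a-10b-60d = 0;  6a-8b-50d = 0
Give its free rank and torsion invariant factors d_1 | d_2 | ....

Answer: M ≅ ℤ^1 ⊕ ℤ/2 ⊕ ℤ/2 ⊕ ℤ/6

Derivation:
rank_ℚ(R)=3; free=4−3=1
SNF(R) diag = [2, 2, 6] → torsion [2, 2, 6]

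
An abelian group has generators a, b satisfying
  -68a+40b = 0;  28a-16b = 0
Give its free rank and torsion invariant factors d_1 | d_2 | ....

rank_ℚ(R)=2; free=2−2=0
SNF(R) diag = [4, 8] → torsion [4, 8]

Answer: M ≅ ℤ/4 ⊕ ℤ/8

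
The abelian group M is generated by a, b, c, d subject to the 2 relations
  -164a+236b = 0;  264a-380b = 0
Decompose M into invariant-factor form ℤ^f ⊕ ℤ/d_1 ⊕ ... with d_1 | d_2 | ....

rank_ℚ(R)=2; free=4−2=2
SNF(R) diag = [4, 4] → torsion [4, 4]

Answer: M ≅ ℤ^2 ⊕ ℤ/4 ⊕ ℤ/4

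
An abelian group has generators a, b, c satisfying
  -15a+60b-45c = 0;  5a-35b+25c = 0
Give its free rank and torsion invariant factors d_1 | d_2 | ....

Answer: M ≅ ℤ^1 ⊕ ℤ/5 ⊕ ℤ/15

Derivation:
rank_ℚ(R)=2; free=3−2=1
SNF(R) diag = [5, 15] → torsion [5, 15]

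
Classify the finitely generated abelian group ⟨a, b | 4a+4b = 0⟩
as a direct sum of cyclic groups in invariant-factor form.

rank_ℚ(R)=1; free=2−1=1
SNF(R) diag = [4] → torsion [4]

Answer: M ≅ ℤ^1 ⊕ ℤ/4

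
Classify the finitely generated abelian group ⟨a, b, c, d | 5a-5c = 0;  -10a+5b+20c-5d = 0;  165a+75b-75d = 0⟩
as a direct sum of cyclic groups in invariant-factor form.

Answer: M ≅ ℤ^1 ⊕ ℤ/5 ⊕ ℤ/5 ⊕ ℤ/15

Derivation:
rank_ℚ(R)=3; free=4−3=1
SNF(R) diag = [5, 5, 15] → torsion [5, 5, 15]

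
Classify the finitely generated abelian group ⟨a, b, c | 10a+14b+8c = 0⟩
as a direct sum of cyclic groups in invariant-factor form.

rank_ℚ(R)=1; free=3−1=2
SNF(R) diag = [2] → torsion [2]

Answer: M ≅ ℤ^2 ⊕ ℤ/2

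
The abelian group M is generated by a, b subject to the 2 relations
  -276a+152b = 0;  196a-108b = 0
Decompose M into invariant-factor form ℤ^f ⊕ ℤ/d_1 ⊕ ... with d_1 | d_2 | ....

rank_ℚ(R)=2; free=2−2=0
SNF(R) diag = [4, 4] → torsion [4, 4]

Answer: M ≅ ℤ/4 ⊕ ℤ/4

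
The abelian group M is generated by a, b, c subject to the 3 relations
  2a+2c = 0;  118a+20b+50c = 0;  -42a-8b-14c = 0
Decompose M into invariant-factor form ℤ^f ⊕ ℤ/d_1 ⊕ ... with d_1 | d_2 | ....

Answer: M ≅ ℤ/2 ⊕ ℤ/4 ⊕ ℤ/4

Derivation:
rank_ℚ(R)=3; free=3−3=0
SNF(R) diag = [2, 4, 4] → torsion [2, 4, 4]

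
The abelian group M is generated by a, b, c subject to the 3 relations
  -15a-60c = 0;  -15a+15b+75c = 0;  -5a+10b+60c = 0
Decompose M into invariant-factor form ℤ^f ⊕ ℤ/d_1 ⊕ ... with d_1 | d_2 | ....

rank_ℚ(R)=3; free=3−3=0
SNF(R) diag = [5, 15, 30] → torsion [5, 15, 30]

Answer: M ≅ ℤ/5 ⊕ ℤ/15 ⊕ ℤ/30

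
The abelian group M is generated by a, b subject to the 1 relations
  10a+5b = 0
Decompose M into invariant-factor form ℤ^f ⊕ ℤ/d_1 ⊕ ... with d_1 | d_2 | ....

rank_ℚ(R)=1; free=2−1=1
SNF(R) diag = [5] → torsion [5]

Answer: M ≅ ℤ^1 ⊕ ℤ/5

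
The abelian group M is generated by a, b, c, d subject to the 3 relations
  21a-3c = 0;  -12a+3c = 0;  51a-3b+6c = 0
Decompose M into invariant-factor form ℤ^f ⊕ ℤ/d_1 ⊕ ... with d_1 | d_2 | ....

rank_ℚ(R)=3; free=4−3=1
SNF(R) diag = [3, 3, 9] → torsion [3, 3, 9]

Answer: M ≅ ℤ^1 ⊕ ℤ/3 ⊕ ℤ/3 ⊕ ℤ/9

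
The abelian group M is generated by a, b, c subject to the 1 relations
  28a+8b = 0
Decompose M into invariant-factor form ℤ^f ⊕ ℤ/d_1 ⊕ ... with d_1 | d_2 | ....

rank_ℚ(R)=1; free=3−1=2
SNF(R) diag = [4] → torsion [4]

Answer: M ≅ ℤ^2 ⊕ ℤ/4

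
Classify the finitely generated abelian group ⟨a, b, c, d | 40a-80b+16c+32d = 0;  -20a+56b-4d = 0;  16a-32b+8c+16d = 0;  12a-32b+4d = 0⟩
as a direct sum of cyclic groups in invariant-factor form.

Answer: M ≅ ℤ/4 ⊕ ℤ/8 ⊕ ℤ/8 ⊕ ℤ/8

Derivation:
rank_ℚ(R)=4; free=4−4=0
SNF(R) diag = [4, 8, 8, 8] → torsion [4, 8, 8, 8]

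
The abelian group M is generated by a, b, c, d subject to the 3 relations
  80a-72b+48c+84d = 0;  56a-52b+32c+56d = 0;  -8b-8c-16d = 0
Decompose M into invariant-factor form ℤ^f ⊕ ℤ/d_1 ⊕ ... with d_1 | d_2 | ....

rank_ℚ(R)=3; free=4−3=1
SNF(R) diag = [4, 4, 8] → torsion [4, 4, 8]

Answer: M ≅ ℤ^1 ⊕ ℤ/4 ⊕ ℤ/4 ⊕ ℤ/8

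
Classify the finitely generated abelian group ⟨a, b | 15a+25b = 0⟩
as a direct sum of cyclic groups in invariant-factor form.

Answer: M ≅ ℤ^1 ⊕ ℤ/5

Derivation:
rank_ℚ(R)=1; free=2−1=1
SNF(R) diag = [5] → torsion [5]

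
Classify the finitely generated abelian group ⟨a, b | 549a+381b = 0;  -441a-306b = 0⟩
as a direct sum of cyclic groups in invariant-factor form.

Answer: M ≅ ℤ/3 ⊕ ℤ/9

Derivation:
rank_ℚ(R)=2; free=2−2=0
SNF(R) diag = [3, 9] → torsion [3, 9]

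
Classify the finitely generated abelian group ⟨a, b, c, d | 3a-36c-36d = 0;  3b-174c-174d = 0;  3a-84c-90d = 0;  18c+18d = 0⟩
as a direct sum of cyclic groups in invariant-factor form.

Answer: M ≅ ℤ/3 ⊕ ℤ/3 ⊕ ℤ/6 ⊕ ℤ/18

Derivation:
rank_ℚ(R)=4; free=4−4=0
SNF(R) diag = [3, 3, 6, 18] → torsion [3, 3, 6, 18]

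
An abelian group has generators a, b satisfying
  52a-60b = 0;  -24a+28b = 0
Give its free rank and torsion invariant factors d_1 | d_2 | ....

rank_ℚ(R)=2; free=2−2=0
SNF(R) diag = [4, 4] → torsion [4, 4]

Answer: M ≅ ℤ/4 ⊕ ℤ/4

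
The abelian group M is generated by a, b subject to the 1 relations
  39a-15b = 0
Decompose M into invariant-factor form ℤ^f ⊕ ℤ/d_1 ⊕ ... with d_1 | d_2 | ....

rank_ℚ(R)=1; free=2−1=1
SNF(R) diag = [3] → torsion [3]

Answer: M ≅ ℤ^1 ⊕ ℤ/3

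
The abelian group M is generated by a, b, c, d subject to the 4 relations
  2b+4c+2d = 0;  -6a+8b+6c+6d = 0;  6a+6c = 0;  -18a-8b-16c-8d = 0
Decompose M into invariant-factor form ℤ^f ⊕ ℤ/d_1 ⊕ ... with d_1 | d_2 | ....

Answer: M ≅ ℤ/2 ⊕ ℤ/2 ⊕ ℤ/6 ⊕ ℤ/18

Derivation:
rank_ℚ(R)=4; free=4−4=0
SNF(R) diag = [2, 2, 6, 18] → torsion [2, 2, 6, 18]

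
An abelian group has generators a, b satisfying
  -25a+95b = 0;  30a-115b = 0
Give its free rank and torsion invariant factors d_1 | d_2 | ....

rank_ℚ(R)=2; free=2−2=0
SNF(R) diag = [5, 5] → torsion [5, 5]

Answer: M ≅ ℤ/5 ⊕ ℤ/5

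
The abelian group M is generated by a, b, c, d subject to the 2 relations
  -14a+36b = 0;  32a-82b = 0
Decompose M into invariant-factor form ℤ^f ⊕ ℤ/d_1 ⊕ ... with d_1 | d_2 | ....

Answer: M ≅ ℤ^2 ⊕ ℤ/2 ⊕ ℤ/2

Derivation:
rank_ℚ(R)=2; free=4−2=2
SNF(R) diag = [2, 2] → torsion [2, 2]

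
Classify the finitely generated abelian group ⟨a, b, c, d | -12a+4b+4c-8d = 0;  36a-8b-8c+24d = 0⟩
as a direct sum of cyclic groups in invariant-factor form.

rank_ℚ(R)=2; free=4−2=2
SNF(R) diag = [4, 4] → torsion [4, 4]

Answer: M ≅ ℤ^2 ⊕ ℤ/4 ⊕ ℤ/4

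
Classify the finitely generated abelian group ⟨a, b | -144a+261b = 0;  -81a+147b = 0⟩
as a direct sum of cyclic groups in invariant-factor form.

rank_ℚ(R)=2; free=2−2=0
SNF(R) diag = [3, 9] → torsion [3, 9]

Answer: M ≅ ℤ/3 ⊕ ℤ/9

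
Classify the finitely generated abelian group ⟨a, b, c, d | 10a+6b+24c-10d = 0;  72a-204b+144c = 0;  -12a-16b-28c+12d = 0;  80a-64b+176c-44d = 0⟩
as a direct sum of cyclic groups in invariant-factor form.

Answer: M ≅ ℤ/2 ⊕ ℤ/4 ⊕ ℤ/12 ⊕ ℤ/36

Derivation:
rank_ℚ(R)=4; free=4−4=0
SNF(R) diag = [2, 4, 12, 36] → torsion [2, 4, 12, 36]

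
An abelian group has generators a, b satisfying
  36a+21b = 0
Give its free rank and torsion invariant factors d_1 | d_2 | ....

rank_ℚ(R)=1; free=2−1=1
SNF(R) diag = [3] → torsion [3]

Answer: M ≅ ℤ^1 ⊕ ℤ/3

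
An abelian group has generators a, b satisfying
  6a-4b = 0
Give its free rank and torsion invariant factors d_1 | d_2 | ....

Answer: M ≅ ℤ^1 ⊕ ℤ/2

Derivation:
rank_ℚ(R)=1; free=2−1=1
SNF(R) diag = [2] → torsion [2]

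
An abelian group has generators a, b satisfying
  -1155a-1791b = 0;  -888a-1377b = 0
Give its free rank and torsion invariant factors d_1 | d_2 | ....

Answer: M ≅ ℤ/3 ⊕ ℤ/9

Derivation:
rank_ℚ(R)=2; free=2−2=0
SNF(R) diag = [3, 9] → torsion [3, 9]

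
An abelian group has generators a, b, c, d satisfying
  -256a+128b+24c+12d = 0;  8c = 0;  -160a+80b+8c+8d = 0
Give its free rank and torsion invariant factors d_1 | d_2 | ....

rank_ℚ(R)=3; free=4−3=1
SNF(R) diag = [4, 8, 16] → torsion [4, 8, 16]

Answer: M ≅ ℤ^1 ⊕ ℤ/4 ⊕ ℤ/8 ⊕ ℤ/16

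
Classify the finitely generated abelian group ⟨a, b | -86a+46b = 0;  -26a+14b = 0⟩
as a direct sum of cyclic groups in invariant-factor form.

rank_ℚ(R)=2; free=2−2=0
SNF(R) diag = [2, 4] → torsion [2, 4]

Answer: M ≅ ℤ/2 ⊕ ℤ/4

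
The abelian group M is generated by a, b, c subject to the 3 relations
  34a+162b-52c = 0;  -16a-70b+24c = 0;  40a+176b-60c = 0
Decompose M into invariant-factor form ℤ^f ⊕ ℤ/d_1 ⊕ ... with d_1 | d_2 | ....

Answer: M ≅ ℤ/2 ⊕ ℤ/2 ⊕ ℤ/4

Derivation:
rank_ℚ(R)=3; free=3−3=0
SNF(R) diag = [2, 2, 4] → torsion [2, 2, 4]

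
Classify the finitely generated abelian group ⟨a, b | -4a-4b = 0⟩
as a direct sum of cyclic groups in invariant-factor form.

rank_ℚ(R)=1; free=2−1=1
SNF(R) diag = [4] → torsion [4]

Answer: M ≅ ℤ^1 ⊕ ℤ/4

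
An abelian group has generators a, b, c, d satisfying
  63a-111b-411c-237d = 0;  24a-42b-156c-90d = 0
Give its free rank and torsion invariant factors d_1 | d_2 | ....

rank_ℚ(R)=2; free=4−2=2
SNF(R) diag = [3, 6] → torsion [3, 6]

Answer: M ≅ ℤ^2 ⊕ ℤ/3 ⊕ ℤ/6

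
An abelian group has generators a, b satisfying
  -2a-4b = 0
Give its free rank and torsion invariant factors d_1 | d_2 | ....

Answer: M ≅ ℤ^1 ⊕ ℤ/2

Derivation:
rank_ℚ(R)=1; free=2−1=1
SNF(R) diag = [2] → torsion [2]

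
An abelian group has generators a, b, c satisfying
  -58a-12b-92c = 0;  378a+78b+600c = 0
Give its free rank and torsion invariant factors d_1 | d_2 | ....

rank_ℚ(R)=2; free=3−2=1
SNF(R) diag = [2, 6] → torsion [2, 6]

Answer: M ≅ ℤ^1 ⊕ ℤ/2 ⊕ ℤ/6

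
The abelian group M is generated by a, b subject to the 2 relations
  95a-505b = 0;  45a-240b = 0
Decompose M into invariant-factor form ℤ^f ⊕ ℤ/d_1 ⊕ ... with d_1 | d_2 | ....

rank_ℚ(R)=2; free=2−2=0
SNF(R) diag = [5, 15] → torsion [5, 15]

Answer: M ≅ ℤ/5 ⊕ ℤ/15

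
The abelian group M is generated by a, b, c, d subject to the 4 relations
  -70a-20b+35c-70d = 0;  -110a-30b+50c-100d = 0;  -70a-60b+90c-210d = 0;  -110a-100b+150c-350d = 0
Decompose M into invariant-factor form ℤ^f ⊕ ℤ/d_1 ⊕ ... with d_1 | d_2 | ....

rank_ℚ(R)=4; free=4−4=0
SNF(R) diag = [5, 10, 10, 20] → torsion [5, 10, 10, 20]

Answer: M ≅ ℤ/5 ⊕ ℤ/10 ⊕ ℤ/10 ⊕ ℤ/20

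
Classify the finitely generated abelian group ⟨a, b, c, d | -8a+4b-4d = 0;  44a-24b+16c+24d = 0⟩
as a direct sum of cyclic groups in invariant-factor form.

rank_ℚ(R)=2; free=4−2=2
SNF(R) diag = [4, 4] → torsion [4, 4]

Answer: M ≅ ℤ^2 ⊕ ℤ/4 ⊕ ℤ/4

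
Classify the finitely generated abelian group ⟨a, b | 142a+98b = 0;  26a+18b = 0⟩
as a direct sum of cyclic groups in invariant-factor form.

rank_ℚ(R)=2; free=2−2=0
SNF(R) diag = [2, 4] → torsion [2, 4]

Answer: M ≅ ℤ/2 ⊕ ℤ/4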